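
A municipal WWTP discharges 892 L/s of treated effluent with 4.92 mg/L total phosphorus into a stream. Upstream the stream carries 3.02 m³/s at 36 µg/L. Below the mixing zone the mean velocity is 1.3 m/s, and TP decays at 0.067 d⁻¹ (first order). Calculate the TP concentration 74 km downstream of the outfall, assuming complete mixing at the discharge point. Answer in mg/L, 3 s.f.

1.10 mg/L

892 L/s = 0.892 m³/s.
36 µg/L = 0.036 mg/L.
After complete mixing, C₀ = (0.892·4.92 + 3.02·0.036) / 3.912 = 1.15 mg/L.
Travel time t = 7.4e+04 m / 1.3 m/s = 5.692e+04 s = 0.6588 d.
C = 1.15·exp(−0.067·0.6588) = 1.15·0.9568 = 1.1 mg/L.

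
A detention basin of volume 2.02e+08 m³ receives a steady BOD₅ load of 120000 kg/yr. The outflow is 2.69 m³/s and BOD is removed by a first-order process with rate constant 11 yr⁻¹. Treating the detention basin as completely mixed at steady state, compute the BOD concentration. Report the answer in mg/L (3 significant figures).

0.0520 mg/L

Outflow Q = 2.69 m³/s × 3.156e+07 s/yr = 8.489e+07 m³/yr.
Steady-state CSTR mass balance: W = Q·C + k·V·C, so C = W/(Q + kV).
Q + kV = 8.489e+07 + 11·2.02e+08 = 2.307e+09 m³/yr.
C = 120000/2.307e+09 = 5.202e-05 kg/m³ = 0.05202 mg/L.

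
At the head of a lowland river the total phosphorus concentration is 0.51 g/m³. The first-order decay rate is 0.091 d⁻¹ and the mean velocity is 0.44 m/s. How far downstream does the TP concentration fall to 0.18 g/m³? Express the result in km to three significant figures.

435 km

From C = C₀·e^(−kt), t = ln(C₀/C)/k = ln(0.51/0.18)/0.091 = 1.041/0.091 = 11.44 d.
Distance = v·t = 0.44 m/s × 9.888e+05 s = 4.351e+05 m = 435.1 km.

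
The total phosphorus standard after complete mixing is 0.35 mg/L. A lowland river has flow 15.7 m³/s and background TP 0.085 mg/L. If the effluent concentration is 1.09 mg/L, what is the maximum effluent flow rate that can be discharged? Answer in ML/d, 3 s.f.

486 ML/d

Mass balance at complete mixing: C_std·(Q_w + Q_r) = Q_w·C_e + Q_r·C_b.
Rearranging, Q_w = Q_r·(C_std − C_b)/(C_e − C_std) = 15.7·(0.35 − 0.085) / (1.09 − 0.35) = 5.622 m³/s.
= 485.8 ML/d.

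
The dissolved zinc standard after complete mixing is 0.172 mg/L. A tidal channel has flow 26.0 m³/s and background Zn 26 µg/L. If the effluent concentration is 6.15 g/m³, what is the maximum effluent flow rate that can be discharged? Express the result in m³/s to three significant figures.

26 µg/L = 0.026 mg/L.
Mass balance at complete mixing: C_std·(Q_w + Q_r) = Q_w·C_e + Q_r·C_b.
Rearranging, Q_w = Q_r·(C_std − C_b)/(C_e − C_std) = 26.0·(0.172 − 0.026) / (6.15 − 0.172) = 0.635 m³/s.

0.635 m³/s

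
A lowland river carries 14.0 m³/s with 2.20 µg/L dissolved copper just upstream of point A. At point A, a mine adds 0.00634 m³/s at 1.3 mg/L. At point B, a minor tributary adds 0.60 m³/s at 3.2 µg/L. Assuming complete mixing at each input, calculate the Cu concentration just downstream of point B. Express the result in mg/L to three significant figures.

2.20 µg/L = 0.0022 mg/L.
After input A: C = (14·0.0022 + 0.00634·1.3) / 14.01 = 0.002787 mg/L.
3.2 µg/L = 0.0032 mg/L.
After input B: C = (14.01·0.002787 + 0.6·0.0032) / 14.61 = 0.002804 mg/L.

0.00280 mg/L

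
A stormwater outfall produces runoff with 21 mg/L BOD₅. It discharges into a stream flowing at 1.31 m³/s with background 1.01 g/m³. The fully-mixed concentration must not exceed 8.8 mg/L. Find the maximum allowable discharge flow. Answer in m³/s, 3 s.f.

Mass balance at complete mixing: C_std·(Q_w + Q_r) = Q_w·C_e + Q_r·C_b.
Rearranging, Q_w = Q_r·(C_std − C_b)/(C_e − C_std) = 1.31·(8.8 − 1.01) / (21 − 8.8) = 0.8365 m³/s.

0.836 m³/s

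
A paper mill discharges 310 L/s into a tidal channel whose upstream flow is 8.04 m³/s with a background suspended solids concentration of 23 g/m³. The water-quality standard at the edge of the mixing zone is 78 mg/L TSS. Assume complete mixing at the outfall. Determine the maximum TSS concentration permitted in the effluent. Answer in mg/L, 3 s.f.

1500 mg/L

310 L/s = 0.31 m³/s.
Mass balance: 78·8.35 = 0.31·Cₑ + 8.04·23.
Cₑ = (651.3 − 184.9) / 0.31 = 1504 mg/L.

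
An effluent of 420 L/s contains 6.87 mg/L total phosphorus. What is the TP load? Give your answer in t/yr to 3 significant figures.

91.1 t/yr

420 L/s = 0.42 m³/s.
Mass flux = Q·C = 0.42 m³/s × 6.87 g/m³ = 2.885 g/s.
= 2.885 g/s × 31.56 = 91.06 t/yr.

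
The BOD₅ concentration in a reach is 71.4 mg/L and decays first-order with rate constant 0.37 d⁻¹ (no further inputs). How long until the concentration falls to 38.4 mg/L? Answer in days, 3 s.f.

1.68 d

t = ln(C₀/C)/k = ln(71.4/38.4)/0.37 = 0.6202/0.37 = 1.676 d.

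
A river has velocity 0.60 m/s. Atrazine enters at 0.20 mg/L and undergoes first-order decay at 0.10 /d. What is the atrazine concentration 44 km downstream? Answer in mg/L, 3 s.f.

Travel time t = 44 km / 0.60 m/s = 4.4e+04/0.60 = 7.333e+04 s = 0.8488 d.
First-order decay: C = 0.20·exp(−0.10·0.8488) = 0.20·0.9186 = 0.1837 mg/L.

0.184 mg/L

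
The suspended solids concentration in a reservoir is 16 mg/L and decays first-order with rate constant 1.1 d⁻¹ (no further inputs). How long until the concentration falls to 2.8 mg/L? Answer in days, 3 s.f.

1.58 d

t = ln(C₀/C)/k = ln(16/2.8)/1.1 = 1.743/1.1 = 1.585 d.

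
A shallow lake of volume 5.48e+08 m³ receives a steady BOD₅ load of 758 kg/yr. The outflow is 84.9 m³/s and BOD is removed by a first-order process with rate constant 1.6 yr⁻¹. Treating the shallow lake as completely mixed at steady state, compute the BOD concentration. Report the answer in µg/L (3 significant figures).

0.213 µg/L

Outflow Q = 84.9 m³/s × 3.156e+07 s/yr = 2.679e+09 m³/yr.
Steady-state CSTR mass balance: W = Q·C + k·V·C, so C = W/(Q + kV).
Q + kV = 2.679e+09 + 1.6·5.48e+08 = 3.556e+09 m³/yr.
C = 758/3.556e+09 = 2.132e-07 kg/m³ = 0.0002132 mg/L = 0.2132 µg/L.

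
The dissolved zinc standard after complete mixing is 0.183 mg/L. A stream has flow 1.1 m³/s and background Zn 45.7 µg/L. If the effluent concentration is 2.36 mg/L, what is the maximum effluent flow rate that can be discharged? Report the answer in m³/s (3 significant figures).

0.0694 m³/s

45.7 µg/L = 0.0457 mg/L.
Mass balance at complete mixing: C_std·(Q_w + Q_r) = Q_w·C_e + Q_r·C_b.
Rearranging, Q_w = Q_r·(C_std − C_b)/(C_e − C_std) = 1.1·(0.183 − 0.0457) / (2.36 − 0.183) = 0.06938 m³/s.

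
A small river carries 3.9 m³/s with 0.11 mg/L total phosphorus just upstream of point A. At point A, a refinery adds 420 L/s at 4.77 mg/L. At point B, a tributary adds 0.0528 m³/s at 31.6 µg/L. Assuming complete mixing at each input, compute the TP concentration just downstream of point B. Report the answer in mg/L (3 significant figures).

0.557 mg/L

420 L/s = 0.42 m³/s.
After input A: C = (3.9·0.11 + 0.42·4.77) / 4.32 = 0.5631 mg/L.
31.6 µg/L = 0.0316 mg/L.
After input B: C = (4.32·0.5631 + 0.0528·0.0316) / 4.373 = 0.5566 mg/L.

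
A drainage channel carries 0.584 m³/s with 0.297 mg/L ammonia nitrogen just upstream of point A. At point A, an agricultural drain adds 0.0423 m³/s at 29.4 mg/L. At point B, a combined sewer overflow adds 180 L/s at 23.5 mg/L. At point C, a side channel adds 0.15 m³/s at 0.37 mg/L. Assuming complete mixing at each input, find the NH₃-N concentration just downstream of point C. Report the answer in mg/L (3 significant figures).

5.96 mg/L

After input A: C = (0.584·0.297 + 0.0423·29.4) / 0.6263 = 2.263 mg/L.
180 L/s = 0.18 m³/s.
After input B: C = (0.6263·2.263 + 0.18·23.5) / 0.8063 = 7.004 mg/L.
After input C: C = (0.8063·7.004 + 0.15·0.37) / 0.9563 = 5.963 mg/L.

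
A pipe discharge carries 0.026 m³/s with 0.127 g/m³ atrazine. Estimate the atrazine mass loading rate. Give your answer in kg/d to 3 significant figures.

Mass flux = Q·C = 0.026 m³/s × 0.127 g/m³ = 0.003302 g/s.
= 0.003302 g/s × 86.4 = 0.2853 kg/d.

0.285 kg/d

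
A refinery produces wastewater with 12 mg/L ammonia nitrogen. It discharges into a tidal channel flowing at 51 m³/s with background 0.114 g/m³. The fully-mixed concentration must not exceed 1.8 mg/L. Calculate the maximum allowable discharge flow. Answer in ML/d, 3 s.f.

728 ML/d

Mass balance at complete mixing: C_std·(Q_w + Q_r) = Q_w·C_e + Q_r·C_b.
Rearranging, Q_w = Q_r·(C_std − C_b)/(C_e − C_std) = 51·(1.8 − 0.114) / (12 − 1.8) = 8.43 m³/s.
= 728.4 ML/d.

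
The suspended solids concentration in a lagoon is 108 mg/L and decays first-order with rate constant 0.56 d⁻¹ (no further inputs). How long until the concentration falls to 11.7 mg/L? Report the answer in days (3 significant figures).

t = ln(C₀/C)/k = ln(108/11.7)/0.56 = 2.223/0.56 = 3.969 d.

3.97 d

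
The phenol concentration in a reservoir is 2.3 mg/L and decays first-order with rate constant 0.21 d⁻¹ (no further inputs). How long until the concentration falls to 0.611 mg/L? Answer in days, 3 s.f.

6.31 d

t = ln(C₀/C)/k = ln(2.3/0.611)/0.21 = 1.326/0.21 = 6.312 d.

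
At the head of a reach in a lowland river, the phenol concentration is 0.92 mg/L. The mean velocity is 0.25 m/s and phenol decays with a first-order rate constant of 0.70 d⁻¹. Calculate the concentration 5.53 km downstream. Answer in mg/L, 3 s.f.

0.769 mg/L

Travel time t = 5.53 km / 0.25 m/s = 5530/0.25 = 2.212e+04 s = 0.256 d.
First-order decay: C = 0.92·exp(−0.70·0.256) = 0.92·0.8359 = 0.7691 mg/L.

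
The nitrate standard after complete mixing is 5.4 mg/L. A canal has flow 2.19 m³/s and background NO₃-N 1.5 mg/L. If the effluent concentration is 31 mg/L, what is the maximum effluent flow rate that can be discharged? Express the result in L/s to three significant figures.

Mass balance at complete mixing: C_std·(Q_w + Q_r) = Q_w·C_e + Q_r·C_b.
Rearranging, Q_w = Q_r·(C_std − C_b)/(C_e − C_std) = 2.19·(5.4 − 1.5) / (31 − 5.4) = 0.3336 m³/s.
= 333.6 L/s.

334 L/s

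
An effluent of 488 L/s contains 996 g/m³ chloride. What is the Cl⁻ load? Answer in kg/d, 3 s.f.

42000 kg/d

488 L/s = 0.488 m³/s.
Mass flux = Q·C = 0.488 m³/s × 996 g/m³ = 486 g/s.
= 486 g/s × 86.4 = 4.199e+04 kg/d.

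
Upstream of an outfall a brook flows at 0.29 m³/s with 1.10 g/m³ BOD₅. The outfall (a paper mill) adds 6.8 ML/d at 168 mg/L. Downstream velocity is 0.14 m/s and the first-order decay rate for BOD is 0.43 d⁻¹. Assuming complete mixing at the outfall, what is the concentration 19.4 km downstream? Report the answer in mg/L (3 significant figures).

18.4 mg/L

6.8 ML/d = 0.0787 m³/s.
After complete mixing, C₀ = (0.0787·168 + 0.29·1.1) / 0.3687 = 36.73 mg/L.
Travel time t = 1.94e+04 m / 0.14 m/s = 1.386e+05 s = 1.604 d.
C = 36.73·exp(−0.43·1.604) = 36.73·0.5018 = 18.43 mg/L.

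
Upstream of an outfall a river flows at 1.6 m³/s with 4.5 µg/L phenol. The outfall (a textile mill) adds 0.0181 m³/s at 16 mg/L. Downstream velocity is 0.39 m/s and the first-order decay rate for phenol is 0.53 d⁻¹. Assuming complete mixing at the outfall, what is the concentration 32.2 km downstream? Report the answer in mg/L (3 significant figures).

4.5 µg/L = 0.0045 mg/L.
After complete mixing, C₀ = (0.0181·16 + 1.6·0.0045) / 1.618 = 0.1834 mg/L.
Travel time t = 3.22e+04 m / 0.39 m/s = 8.256e+04 s = 0.9556 d.
C = 0.1834·exp(−0.53·0.9556) = 0.1834·0.6026 = 0.1105 mg/L.

0.111 mg/L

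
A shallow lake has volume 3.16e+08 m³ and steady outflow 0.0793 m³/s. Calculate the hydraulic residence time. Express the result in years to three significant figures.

126 yr

Q = 0.0793 m³/s × 3.156e+07 s/yr = 2.503e+06 m³/yr.
Hydraulic residence time τ = V/Q = 3.16e+08/2.503e+06 = 126.3 yr.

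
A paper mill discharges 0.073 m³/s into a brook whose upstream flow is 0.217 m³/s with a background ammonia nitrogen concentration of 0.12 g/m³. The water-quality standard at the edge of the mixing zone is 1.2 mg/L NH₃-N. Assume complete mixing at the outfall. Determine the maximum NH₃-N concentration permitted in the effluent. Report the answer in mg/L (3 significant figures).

Mass balance: 1.2·0.29 = 0.073·Cₑ + 0.217·0.12.
Cₑ = (0.348 − 0.02604) / 0.073 = 4.41 mg/L.

4.41 mg/L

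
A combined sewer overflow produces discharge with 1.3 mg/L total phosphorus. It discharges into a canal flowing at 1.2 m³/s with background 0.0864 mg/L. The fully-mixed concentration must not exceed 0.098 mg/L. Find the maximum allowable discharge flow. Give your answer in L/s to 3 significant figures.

Mass balance at complete mixing: C_std·(Q_w + Q_r) = Q_w·C_e + Q_r·C_b.
Rearranging, Q_w = Q_r·(C_std − C_b)/(C_e − C_std) = 1.2·(0.098 − 0.0864) / (1.3 − 0.098) = 0.01158 m³/s.
= 11.58 L/s.

11.6 L/s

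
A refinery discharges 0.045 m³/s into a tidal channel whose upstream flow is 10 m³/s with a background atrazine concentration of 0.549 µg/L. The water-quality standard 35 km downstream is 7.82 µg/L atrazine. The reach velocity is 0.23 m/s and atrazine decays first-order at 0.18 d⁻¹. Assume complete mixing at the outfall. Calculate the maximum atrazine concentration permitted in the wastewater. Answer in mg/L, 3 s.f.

0.549 µg/L = 0.000549 mg/L.
7.82 µg/L = 0.00782 mg/L.
Travel time to the compliance point: t = 3.5e+04/0.23 = 1.522e+05 s = 1.761 d; decay factor exp(−0.18·1.761) = 0.7283.
So the concentration just after mixing may be at most 0.00782/0.7283 = 0.01074 mg/L.
Mass balance: 0.01074·10.04 = 0.045·Cₑ + 10·0.000549.
Cₑ = (0.1079 − 0.00549) / 0.045 = 2.275 mg/L.

2.27 mg/L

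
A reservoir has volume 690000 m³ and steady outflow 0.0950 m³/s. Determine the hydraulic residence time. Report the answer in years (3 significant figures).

0.230 yr

Q = 0.0950 m³/s × 3.156e+07 s/yr = 2.998e+06 m³/yr.
Hydraulic residence time τ = V/Q = 690000/2.998e+06 = 0.2302 yr.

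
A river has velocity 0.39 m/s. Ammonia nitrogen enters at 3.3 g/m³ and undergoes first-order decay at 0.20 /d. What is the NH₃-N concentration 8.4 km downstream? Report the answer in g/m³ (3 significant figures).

Travel time t = 8.4 km / 0.39 m/s = 8400/0.39 = 2.154e+04 s = 0.2493 d.
First-order decay: C = 3.3·exp(−0.20·0.2493) = 3.3·0.9514 = 3.14 g/m³.

3.14 g/m³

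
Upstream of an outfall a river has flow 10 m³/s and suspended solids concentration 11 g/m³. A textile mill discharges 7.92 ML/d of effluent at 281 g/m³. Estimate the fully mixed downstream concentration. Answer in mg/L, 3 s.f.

13.5 mg/L

7.92 ML/d = 0.09167 m³/s.
By mass balance at complete mixing, C = (0.09167·281 + 10·11) / (0.09167 + 10) = 135.8/10.09 = 13.45 mg/L.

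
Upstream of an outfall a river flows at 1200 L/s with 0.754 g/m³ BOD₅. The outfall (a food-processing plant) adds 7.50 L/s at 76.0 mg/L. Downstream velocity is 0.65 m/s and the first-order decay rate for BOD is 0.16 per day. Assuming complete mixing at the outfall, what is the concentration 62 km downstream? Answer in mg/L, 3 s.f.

7.50 L/s = 0.0075 m³/s.
1200 L/s = 1.2 m³/s.
After complete mixing, C₀ = (0.0075·76 + 1.2·0.754) / 1.208 = 1.221 mg/L.
Travel time t = 6.2e+04 m / 0.65 m/s = 9.538e+04 s = 1.104 d.
C = 1.221·exp(−0.16·1.104) = 1.221·0.8381 = 1.024 mg/L.

1.02 mg/L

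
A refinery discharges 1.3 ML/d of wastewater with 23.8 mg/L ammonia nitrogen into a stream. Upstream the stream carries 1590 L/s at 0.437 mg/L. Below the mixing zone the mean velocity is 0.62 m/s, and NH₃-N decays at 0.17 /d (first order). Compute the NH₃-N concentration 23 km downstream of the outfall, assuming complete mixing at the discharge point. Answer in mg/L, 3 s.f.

0.610 mg/L

1.3 ML/d = 0.01505 m³/s.
1590 L/s = 1.59 m³/s.
After complete mixing, C₀ = (0.01505·23.8 + 1.59·0.437) / 1.605 = 0.656 mg/L.
Travel time t = 2.3e+04 m / 0.62 m/s = 3.71e+04 s = 0.4294 d.
C = 0.656·exp(−0.17·0.4294) = 0.656·0.9296 = 0.6098 mg/L.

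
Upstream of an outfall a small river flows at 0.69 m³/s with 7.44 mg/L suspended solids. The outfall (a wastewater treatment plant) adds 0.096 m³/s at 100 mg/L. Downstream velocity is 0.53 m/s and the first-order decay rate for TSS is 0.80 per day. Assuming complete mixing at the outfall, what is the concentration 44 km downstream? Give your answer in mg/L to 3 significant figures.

8.69 mg/L

After complete mixing, C₀ = (0.096·100 + 0.69·7.44) / 0.786 = 18.75 mg/L.
Travel time t = 4.4e+04 m / 0.53 m/s = 8.302e+04 s = 0.9609 d.
C = 18.75·exp(−0.80·0.9609) = 18.75·0.4636 = 8.691 mg/L.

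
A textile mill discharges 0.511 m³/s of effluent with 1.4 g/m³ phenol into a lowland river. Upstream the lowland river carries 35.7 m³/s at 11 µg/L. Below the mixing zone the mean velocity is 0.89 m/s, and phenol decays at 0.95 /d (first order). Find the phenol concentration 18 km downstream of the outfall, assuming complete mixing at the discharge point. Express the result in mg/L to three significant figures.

0.0245 mg/L

11 µg/L = 0.011 mg/L.
After complete mixing, C₀ = (0.511·1.4 + 35.7·0.011) / 36.21 = 0.0306 mg/L.
Travel time t = 1.8e+04 m / 0.89 m/s = 2.022e+04 s = 0.2341 d.
C = 0.0306·exp(−0.95·0.2341) = 0.0306·0.8006 = 0.0245 mg/L.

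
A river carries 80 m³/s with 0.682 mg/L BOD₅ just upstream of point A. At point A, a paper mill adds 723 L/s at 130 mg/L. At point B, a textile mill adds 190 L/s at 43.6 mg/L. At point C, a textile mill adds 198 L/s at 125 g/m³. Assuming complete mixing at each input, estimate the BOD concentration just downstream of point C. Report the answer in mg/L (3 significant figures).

723 L/s = 0.723 m³/s.
After input A: C = (80·0.682 + 0.723·130) / 80.72 = 1.84 mg/L.
190 L/s = 0.19 m³/s.
After input B: C = (80.72·1.84 + 0.19·43.6) / 80.91 = 1.938 mg/L.
198 L/s = 0.198 m³/s.
After input C: C = (80.91·1.938 + 0.198·125) / 81.11 = 2.239 mg/L.

2.24 mg/L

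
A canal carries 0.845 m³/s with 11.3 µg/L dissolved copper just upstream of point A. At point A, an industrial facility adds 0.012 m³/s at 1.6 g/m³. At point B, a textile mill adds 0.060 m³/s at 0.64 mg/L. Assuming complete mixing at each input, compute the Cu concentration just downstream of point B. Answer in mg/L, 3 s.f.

0.0732 mg/L

11.3 µg/L = 0.0113 mg/L.
After input A: C = (0.845·0.0113 + 0.012·1.6) / 0.857 = 0.03355 mg/L.
After input B: C = (0.857·0.03355 + 0.06·0.64) / 0.917 = 0.07323 mg/L.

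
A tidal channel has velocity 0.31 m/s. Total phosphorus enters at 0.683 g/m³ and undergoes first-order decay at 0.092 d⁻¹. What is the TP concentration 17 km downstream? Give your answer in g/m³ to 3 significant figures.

0.644 g/m³

Travel time t = 17 km / 0.31 m/s = 1.7e+04/0.31 = 5.484e+04 s = 0.6347 d.
First-order decay: C = 0.683·exp(−0.092·0.6347) = 0.683·0.9433 = 0.6443 g/m³.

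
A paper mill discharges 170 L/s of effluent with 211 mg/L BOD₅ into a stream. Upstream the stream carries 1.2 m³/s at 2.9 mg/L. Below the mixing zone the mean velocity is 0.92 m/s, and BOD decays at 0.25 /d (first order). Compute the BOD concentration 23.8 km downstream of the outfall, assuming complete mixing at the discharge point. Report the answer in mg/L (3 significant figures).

26.7 mg/L

170 L/s = 0.17 m³/s.
After complete mixing, C₀ = (0.17·211 + 1.2·2.9) / 1.37 = 28.72 mg/L.
Travel time t = 2.38e+04 m / 0.92 m/s = 2.587e+04 s = 0.2994 d.
C = 28.72·exp(−0.25·0.2994) = 28.72·0.9279 = 26.65 mg/L.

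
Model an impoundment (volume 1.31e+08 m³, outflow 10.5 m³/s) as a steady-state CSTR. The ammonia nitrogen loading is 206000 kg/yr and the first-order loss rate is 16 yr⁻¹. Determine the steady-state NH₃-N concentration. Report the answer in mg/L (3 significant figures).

0.0849 mg/L

Outflow Q = 10.5 m³/s × 3.156e+07 s/yr = 3.314e+08 m³/yr.
Steady-state CSTR mass balance: W = Q·C + k·V·C, so C = W/(Q + kV).
Q + kV = 3.314e+08 + 16·1.31e+08 = 2.427e+09 m³/yr.
C = 206000/2.427e+09 = 8.487e-05 kg/m³ = 0.08487 mg/L.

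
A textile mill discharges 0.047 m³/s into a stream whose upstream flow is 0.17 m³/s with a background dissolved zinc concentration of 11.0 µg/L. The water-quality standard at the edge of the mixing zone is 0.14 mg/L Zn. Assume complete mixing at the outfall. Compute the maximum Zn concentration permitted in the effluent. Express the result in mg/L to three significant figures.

0.607 mg/L

11.0 µg/L = 0.011 mg/L.
Mass balance: 0.14·0.217 = 0.047·Cₑ + 0.17·0.011.
Cₑ = (0.03038 − 0.00187) / 0.047 = 0.6066 mg/L.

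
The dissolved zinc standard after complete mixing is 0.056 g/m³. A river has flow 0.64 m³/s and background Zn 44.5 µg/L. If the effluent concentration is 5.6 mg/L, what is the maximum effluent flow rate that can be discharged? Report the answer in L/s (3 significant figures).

44.5 µg/L = 0.0445 mg/L.
Mass balance at complete mixing: C_std·(Q_w + Q_r) = Q_w·C_e + Q_r·C_b.
Rearranging, Q_w = Q_r·(C_std − C_b)/(C_e − C_std) = 0.64·(0.056 − 0.0445) / (5.6 − 0.056) = 0.001328 m³/s.
= 1.328 L/s.

1.33 L/s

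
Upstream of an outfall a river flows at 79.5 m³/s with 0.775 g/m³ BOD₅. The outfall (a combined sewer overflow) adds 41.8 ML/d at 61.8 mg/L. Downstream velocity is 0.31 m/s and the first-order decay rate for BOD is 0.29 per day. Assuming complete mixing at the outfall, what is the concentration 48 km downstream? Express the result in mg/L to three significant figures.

41.8 ML/d = 0.4838 m³/s.
After complete mixing, C₀ = (0.4838·61.8 + 79.5·0.775) / 79.98 = 1.144 mg/L.
Travel time t = 4.8e+04 m / 0.31 m/s = 1.548e+05 s = 1.792 d.
C = 1.144·exp(−0.29·1.792) = 1.144·0.5947 = 0.6804 mg/L.

0.680 mg/L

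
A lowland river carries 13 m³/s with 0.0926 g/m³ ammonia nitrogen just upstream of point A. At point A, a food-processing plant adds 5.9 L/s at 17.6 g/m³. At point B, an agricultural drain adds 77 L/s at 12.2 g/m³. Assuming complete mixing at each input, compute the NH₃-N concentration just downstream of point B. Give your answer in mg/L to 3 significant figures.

5.9 L/s = 0.0059 m³/s.
After input A: C = (13·0.0926 + 0.0059·17.6) / 13.01 = 0.1005 mg/L.
77 L/s = 0.077 m³/s.
After input B: C = (13.01·0.1005 + 0.077·12.2) / 13.08 = 0.1718 mg/L.

0.172 mg/L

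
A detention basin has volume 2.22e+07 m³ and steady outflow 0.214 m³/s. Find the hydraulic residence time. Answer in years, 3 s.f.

Q = 0.214 m³/s × 3.156e+07 s/yr = 6.753e+06 m³/yr.
Hydraulic residence time τ = V/Q = 2.22e+07/6.753e+06 = 3.287 yr.

3.29 yr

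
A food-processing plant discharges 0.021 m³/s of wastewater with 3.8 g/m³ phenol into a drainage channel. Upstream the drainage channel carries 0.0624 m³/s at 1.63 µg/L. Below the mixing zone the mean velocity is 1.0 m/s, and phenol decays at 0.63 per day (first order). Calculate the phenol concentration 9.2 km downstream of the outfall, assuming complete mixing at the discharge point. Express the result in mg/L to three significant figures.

0.896 mg/L

1.63 µg/L = 0.00163 mg/L.
After complete mixing, C₀ = (0.021·3.8 + 0.0624·0.00163) / 0.0834 = 0.9581 mg/L.
Travel time t = 9200 m / 1.0 m/s = 9200 s = 0.1065 d.
C = 0.9581·exp(−0.63·0.1065) = 0.9581·0.9351 = 0.8959 mg/L.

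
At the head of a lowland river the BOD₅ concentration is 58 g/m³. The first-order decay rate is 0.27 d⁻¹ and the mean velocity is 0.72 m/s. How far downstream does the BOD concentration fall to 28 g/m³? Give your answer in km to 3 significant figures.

From C = C₀·e^(−kt), t = ln(C₀/C)/k = ln(58/28)/0.27 = 0.7282/0.27 = 2.697 d.
Distance = v·t = 0.72 m/s × 2.33e+05 s = 1.678e+05 m = 167.8 km.

168 km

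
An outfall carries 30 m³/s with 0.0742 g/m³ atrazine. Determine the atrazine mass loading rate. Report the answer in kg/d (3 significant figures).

192 kg/d

Mass flux = Q·C = 30 m³/s × 0.0742 g/m³ = 2.226 g/s.
= 2.226 g/s × 86.4 = 192.3 kg/d.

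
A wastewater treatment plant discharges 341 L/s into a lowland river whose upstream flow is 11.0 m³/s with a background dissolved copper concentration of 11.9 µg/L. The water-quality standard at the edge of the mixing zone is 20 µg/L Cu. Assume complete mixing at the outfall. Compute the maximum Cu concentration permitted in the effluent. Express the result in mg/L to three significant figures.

341 L/s = 0.341 m³/s.
11.9 µg/L = 0.0119 mg/L.
20 µg/L = 0.02 mg/L.
Mass balance: 0.02·11.34 = 0.341·Cₑ + 11·0.0119.
Cₑ = (0.2268 − 0.1309) / 0.341 = 0.2813 mg/L.

0.281 mg/L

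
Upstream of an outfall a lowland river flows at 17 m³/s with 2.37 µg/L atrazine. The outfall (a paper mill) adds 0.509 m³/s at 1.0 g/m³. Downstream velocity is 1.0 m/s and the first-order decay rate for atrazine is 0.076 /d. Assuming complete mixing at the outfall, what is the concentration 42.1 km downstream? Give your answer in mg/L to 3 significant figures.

2.37 µg/L = 0.00237 mg/L.
After complete mixing, C₀ = (0.509·1 + 17·0.00237) / 17.51 = 0.03137 mg/L.
Travel time t = 4.21e+04 m / 1.0 m/s = 4.21e+04 s = 0.4873 d.
C = 0.03137·exp(−0.076·0.4873) = 0.03137·0.9636 = 0.03023 mg/L.

0.0302 mg/L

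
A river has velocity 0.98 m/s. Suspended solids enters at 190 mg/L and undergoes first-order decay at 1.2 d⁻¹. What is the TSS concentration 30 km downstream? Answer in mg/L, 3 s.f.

124 mg/L

Travel time t = 30 km / 0.98 m/s = 3e+04/0.98 = 3.061e+04 s = 0.3543 d.
First-order decay: C = 190·exp(−1.2·0.3543) = 190·0.6537 = 124.2 mg/L.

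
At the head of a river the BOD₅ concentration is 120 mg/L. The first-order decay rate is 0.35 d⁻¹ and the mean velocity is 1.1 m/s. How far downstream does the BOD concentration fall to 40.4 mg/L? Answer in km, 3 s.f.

From C = C₀·e^(−kt), t = ln(C₀/C)/k = ln(120/40.4)/0.35 = 1.089/0.35 = 3.11 d.
Distance = v·t = 1.1 m/s × 2.687e+05 s = 2.956e+05 m = 295.6 km.

296 km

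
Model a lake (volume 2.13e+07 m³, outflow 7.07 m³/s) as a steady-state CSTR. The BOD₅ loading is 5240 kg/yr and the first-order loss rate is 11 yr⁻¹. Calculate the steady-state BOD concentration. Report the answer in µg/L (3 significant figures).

Outflow Q = 7.07 m³/s × 3.156e+07 s/yr = 2.231e+08 m³/yr.
Steady-state CSTR mass balance: W = Q·C + k·V·C, so C = W/(Q + kV).
Q + kV = 2.231e+08 + 11·2.13e+07 = 4.574e+08 m³/yr.
C = 5240/4.574e+08 = 1.146e-05 kg/m³ = 0.01146 mg/L = 11.46 µg/L.

11.5 µg/L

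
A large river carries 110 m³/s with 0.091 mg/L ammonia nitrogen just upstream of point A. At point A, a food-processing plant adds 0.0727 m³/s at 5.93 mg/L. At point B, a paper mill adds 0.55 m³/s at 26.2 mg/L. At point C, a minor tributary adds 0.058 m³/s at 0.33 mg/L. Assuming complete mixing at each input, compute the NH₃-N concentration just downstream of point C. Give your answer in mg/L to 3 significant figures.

0.225 mg/L

After input A: C = (110·0.091 + 0.0727·5.93) / 110.1 = 0.09486 mg/L.
After input B: C = (110.1·0.09486 + 0.55·26.2) / 110.6 = 0.2246 mg/L.
After input C: C = (110.6·0.2246 + 0.058·0.33) / 110.7 = 0.2247 mg/L.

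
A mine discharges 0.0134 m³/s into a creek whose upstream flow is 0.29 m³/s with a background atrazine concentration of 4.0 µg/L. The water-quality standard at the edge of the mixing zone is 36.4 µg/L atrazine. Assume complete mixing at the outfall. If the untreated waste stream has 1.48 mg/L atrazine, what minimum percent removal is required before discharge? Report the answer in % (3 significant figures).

4.0 µg/L = 0.004 mg/L.
36.4 µg/L = 0.0364 mg/L.
Mass balance: 0.0364·0.3034 = 0.0134·Cₑ + 0.29·0.004.
Cₑ = (0.01104 − 0.00116) / 0.0134 = 0.7376 mg/L.
Required removal = 1 − 0.7376/1.48 = 50.16 %.

50.2 %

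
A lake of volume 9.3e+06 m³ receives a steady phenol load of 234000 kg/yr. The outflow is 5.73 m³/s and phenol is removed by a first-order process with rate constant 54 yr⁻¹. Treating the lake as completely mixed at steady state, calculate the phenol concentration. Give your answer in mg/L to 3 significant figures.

Outflow Q = 5.73 m³/s × 3.156e+07 s/yr = 1.808e+08 m³/yr.
Steady-state CSTR mass balance: W = Q·C + k·V·C, so C = W/(Q + kV).
Q + kV = 1.808e+08 + 54·9.3e+06 = 6.83e+08 m³/yr.
C = 234000/6.83e+08 = 0.0003426 kg/m³ = 0.3426 mg/L.

0.343 mg/L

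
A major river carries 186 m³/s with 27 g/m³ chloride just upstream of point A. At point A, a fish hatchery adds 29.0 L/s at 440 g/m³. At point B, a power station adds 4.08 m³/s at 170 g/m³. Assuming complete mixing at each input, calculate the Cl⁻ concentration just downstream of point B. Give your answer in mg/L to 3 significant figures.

29.0 L/s = 0.029 m³/s.
After input A: C = (186·27 + 0.029·440) / 186 = 27.06 mg/L.
After input B: C = (186·27.06 + 4.08·170) / 190.1 = 30.13 mg/L.

30.1 mg/L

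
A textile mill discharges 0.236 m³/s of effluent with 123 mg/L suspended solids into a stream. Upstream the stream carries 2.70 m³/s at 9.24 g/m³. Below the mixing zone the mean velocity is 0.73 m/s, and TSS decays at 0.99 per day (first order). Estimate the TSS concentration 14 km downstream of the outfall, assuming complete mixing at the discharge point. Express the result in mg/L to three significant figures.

14.8 mg/L

After complete mixing, C₀ = (0.236·123 + 2.7·9.24) / 2.936 = 18.38 mg/L.
Travel time t = 1.4e+04 m / 0.73 m/s = 1.918e+04 s = 0.222 d.
C = 18.38·exp(−0.99·0.222) = 18.38·0.8027 = 14.76 mg/L.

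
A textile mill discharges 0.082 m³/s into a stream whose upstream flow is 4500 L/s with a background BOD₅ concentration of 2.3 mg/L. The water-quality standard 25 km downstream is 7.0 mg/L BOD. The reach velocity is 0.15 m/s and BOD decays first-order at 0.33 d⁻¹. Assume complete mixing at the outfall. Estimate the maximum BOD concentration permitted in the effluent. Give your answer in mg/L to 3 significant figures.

4500 L/s = 4.5 m³/s.
Travel time to the compliance point: t = 2.5e+04/0.15 = 1.667e+05 s = 1.929 d; decay factor exp(−0.33·1.929) = 0.5291.
So the concentration just after mixing may be at most 7/0.5291 = 13.23 mg/L.
Mass balance: 13.23·4.582 = 0.082·Cₑ + 4.5·2.3.
Cₑ = (60.62 − 10.35) / 0.082 = 613 mg/L.

613 mg/L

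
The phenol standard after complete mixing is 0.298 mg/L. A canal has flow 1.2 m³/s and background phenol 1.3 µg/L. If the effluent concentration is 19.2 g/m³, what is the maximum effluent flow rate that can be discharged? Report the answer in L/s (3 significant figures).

18.8 L/s

1.3 µg/L = 0.0013 mg/L.
Mass balance at complete mixing: C_std·(Q_w + Q_r) = Q_w·C_e + Q_r·C_b.
Rearranging, Q_w = Q_r·(C_std − C_b)/(C_e − C_std) = 1.2·(0.298 − 0.0013) / (19.2 − 0.298) = 0.01884 m³/s.
= 18.84 L/s.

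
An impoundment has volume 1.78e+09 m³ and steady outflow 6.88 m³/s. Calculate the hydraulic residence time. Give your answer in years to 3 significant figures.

Q = 6.88 m³/s × 3.156e+07 s/yr = 2.171e+08 m³/yr.
Hydraulic residence time τ = V/Q = 1.78e+09/2.171e+08 = 8.198 yr.

8.20 yr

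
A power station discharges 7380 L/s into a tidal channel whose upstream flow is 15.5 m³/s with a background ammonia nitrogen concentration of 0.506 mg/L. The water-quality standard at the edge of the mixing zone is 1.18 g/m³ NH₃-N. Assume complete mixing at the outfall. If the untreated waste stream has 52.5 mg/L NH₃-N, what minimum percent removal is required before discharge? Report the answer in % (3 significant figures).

95.1 %

7380 L/s = 7.38 m³/s.
Mass balance: 1.18·22.88 = 7.38·Cₑ + 15.5·0.506.
Cₑ = (27 − 7.843) / 7.38 = 2.596 mg/L.
Required removal = 1 − 2.596/52.5 = 95.06 %.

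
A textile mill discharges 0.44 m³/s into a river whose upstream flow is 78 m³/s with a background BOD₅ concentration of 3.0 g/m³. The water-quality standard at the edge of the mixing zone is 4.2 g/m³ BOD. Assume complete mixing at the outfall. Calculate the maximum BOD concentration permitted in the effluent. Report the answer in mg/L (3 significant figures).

Mass balance: 4.2·78.44 = 0.44·Cₑ + 78·3.
Cₑ = (329.4 − 234) / 0.44 = 216.9 mg/L.

217 mg/L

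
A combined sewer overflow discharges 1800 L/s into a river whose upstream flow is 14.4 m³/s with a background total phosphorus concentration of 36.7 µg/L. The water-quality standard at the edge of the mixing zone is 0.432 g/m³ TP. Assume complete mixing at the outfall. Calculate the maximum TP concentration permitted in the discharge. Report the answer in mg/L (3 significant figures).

1800 L/s = 1.8 m³/s.
36.7 µg/L = 0.0367 mg/L.
Mass balance: 0.432·16.2 = 1.8·Cₑ + 14.4·0.0367.
Cₑ = (6.998 − 0.5285) / 1.8 = 3.594 mg/L.

3.59 mg/L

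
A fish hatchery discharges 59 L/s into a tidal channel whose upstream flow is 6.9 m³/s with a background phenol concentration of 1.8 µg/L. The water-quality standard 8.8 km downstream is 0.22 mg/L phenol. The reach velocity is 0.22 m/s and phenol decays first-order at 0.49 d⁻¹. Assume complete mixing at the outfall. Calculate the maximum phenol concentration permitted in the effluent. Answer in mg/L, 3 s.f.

59 L/s = 0.059 m³/s.
1.8 µg/L = 0.0018 mg/L.
Travel time to the compliance point: t = 8800/0.22 = 4e+04 s = 0.463 d; decay factor exp(−0.49·0.463) = 0.797.
So the concentration just after mixing may be at most 0.22/0.797 = 0.276 mg/L.
Mass balance: 0.276·6.959 = 0.059·Cₑ + 6.9·0.0018.
Cₑ = (1.921 − 0.01242) / 0.059 = 32.35 mg/L.

32.3 mg/L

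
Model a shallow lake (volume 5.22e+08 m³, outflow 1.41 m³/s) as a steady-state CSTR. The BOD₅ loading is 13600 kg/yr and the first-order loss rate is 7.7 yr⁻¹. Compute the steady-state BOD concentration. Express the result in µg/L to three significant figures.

Outflow Q = 1.41 m³/s × 3.156e+07 s/yr = 4.45e+07 m³/yr.
Steady-state CSTR mass balance: W = Q·C + k·V·C, so C = W/(Q + kV).
Q + kV = 4.45e+07 + 7.7·5.22e+08 = 4.064e+09 m³/yr.
C = 13600/4.064e+09 = 3.347e-06 kg/m³ = 0.003347 mg/L = 3.347 µg/L.

3.35 µg/L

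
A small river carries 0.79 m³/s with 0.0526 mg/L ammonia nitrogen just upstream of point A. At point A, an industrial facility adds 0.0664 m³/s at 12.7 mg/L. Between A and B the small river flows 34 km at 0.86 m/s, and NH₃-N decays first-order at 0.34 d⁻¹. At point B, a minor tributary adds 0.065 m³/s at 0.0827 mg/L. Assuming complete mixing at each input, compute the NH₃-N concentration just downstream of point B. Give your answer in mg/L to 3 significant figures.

After input A: C = (0.79·0.0526 + 0.0664·12.7) / 0.8564 = 1.033 mg/L.
Over the 34 km reach to input B (t = 3.953e+04 s = 0.4576 d), decay gives C = 1.033·exp(−0.34·0.4576) = 0.8843 mg/L.
After input B: C = (0.8564·0.8843 + 0.065·0.0827) / 0.9214 = 0.8278 mg/L.

0.828 mg/L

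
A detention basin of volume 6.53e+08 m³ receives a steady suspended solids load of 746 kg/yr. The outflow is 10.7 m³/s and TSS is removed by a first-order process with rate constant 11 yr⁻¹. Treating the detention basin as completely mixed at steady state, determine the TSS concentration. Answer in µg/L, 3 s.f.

Outflow Q = 10.7 m³/s × 3.156e+07 s/yr = 3.377e+08 m³/yr.
Steady-state CSTR mass balance: W = Q·C + k·V·C, so C = W/(Q + kV).
Q + kV = 3.377e+08 + 11·6.53e+08 = 7.521e+09 m³/yr.
C = 746/7.521e+09 = 9.919e-08 kg/m³ = 9.919e-05 mg/L = 0.09919 µg/L.

0.0992 µg/L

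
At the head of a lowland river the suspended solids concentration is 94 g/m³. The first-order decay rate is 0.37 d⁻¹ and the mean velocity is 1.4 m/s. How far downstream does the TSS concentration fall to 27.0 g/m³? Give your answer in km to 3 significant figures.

408 km

From C = C₀·e^(−kt), t = ln(C₀/C)/k = ln(94/27.0)/0.37 = 1.247/0.37 = 3.372 d.
Distance = v·t = 1.4 m/s × 2.913e+05 s = 4.078e+05 m = 407.8 km.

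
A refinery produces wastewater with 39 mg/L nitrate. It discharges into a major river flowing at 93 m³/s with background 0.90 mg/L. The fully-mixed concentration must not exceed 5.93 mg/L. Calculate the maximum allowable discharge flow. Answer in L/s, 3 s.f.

Mass balance at complete mixing: C_std·(Q_w + Q_r) = Q_w·C_e + Q_r·C_b.
Rearranging, Q_w = Q_r·(C_std − C_b)/(C_e − C_std) = 93·(5.93 − 0.9) / (39 − 5.93) = 14.15 m³/s.
= 1.415e+04 L/s.

14100 L/s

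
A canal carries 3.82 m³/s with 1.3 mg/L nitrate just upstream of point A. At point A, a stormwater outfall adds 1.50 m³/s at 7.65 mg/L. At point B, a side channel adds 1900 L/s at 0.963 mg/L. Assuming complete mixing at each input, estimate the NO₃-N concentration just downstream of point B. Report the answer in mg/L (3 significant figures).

2.53 mg/L

After input A: C = (3.82·1.3 + 1.5·7.65) / 5.32 = 3.09 mg/L.
1900 L/s = 1.9 m³/s.
After input B: C = (5.32·3.09 + 1.9·0.963) / 7.22 = 2.531 mg/L.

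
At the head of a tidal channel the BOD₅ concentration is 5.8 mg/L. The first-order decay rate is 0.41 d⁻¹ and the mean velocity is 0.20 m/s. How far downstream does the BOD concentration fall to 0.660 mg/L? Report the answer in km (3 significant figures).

91.6 km

From C = C₀·e^(−kt), t = ln(C₀/C)/k = ln(5.8/0.660)/0.41 = 2.173/0.41 = 5.301 d.
Distance = v·t = 0.20 m/s × 4.58e+05 s = 9.16e+04 m = 91.6 km.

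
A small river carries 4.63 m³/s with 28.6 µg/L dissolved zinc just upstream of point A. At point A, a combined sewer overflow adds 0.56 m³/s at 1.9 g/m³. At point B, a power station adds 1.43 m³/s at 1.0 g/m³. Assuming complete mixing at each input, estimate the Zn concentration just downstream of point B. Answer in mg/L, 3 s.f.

28.6 µg/L = 0.0286 mg/L.
After input A: C = (4.63·0.0286 + 0.56·1.9) / 5.19 = 0.2305 mg/L.
After input B: C = (5.19·0.2305 + 1.43·1) / 6.62 = 0.3967 mg/L.

0.397 mg/L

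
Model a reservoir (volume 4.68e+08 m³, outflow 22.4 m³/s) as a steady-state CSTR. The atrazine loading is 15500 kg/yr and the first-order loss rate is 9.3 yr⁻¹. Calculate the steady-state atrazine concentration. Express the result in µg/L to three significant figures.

Outflow Q = 22.4 m³/s × 3.156e+07 s/yr = 7.069e+08 m³/yr.
Steady-state CSTR mass balance: W = Q·C + k·V·C, so C = W/(Q + kV).
Q + kV = 7.069e+08 + 9.3·4.68e+08 = 5.059e+09 m³/yr.
C = 15500/5.059e+09 = 3.064e-06 kg/m³ = 0.003064 mg/L = 3.064 µg/L.

3.06 µg/L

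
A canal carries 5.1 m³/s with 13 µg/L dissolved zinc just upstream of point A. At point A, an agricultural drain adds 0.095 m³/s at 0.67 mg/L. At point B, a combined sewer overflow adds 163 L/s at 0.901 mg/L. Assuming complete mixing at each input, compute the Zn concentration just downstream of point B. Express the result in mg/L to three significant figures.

0.0517 mg/L

13 µg/L = 0.013 mg/L.
After input A: C = (5.1·0.013 + 0.095·0.67) / 5.195 = 0.02501 mg/L.
163 L/s = 0.163 m³/s.
After input B: C = (5.195·0.02501 + 0.163·0.901) / 5.358 = 0.05166 mg/L.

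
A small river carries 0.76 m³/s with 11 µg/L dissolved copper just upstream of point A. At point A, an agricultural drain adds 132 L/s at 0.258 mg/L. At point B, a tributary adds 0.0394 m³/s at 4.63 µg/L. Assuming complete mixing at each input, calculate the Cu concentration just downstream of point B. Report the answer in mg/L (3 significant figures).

0.0457 mg/L

11 µg/L = 0.011 mg/L.
132 L/s = 0.132 m³/s.
After input A: C = (0.76·0.011 + 0.132·0.258) / 0.892 = 0.04755 mg/L.
4.63 µg/L = 0.00463 mg/L.
After input B: C = (0.892·0.04755 + 0.0394·0.00463) / 0.9314 = 0.04574 mg/L.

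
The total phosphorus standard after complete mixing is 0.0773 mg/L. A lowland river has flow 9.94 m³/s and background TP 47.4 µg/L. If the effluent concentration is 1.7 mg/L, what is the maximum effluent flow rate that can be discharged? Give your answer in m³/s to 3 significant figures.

47.4 µg/L = 0.0474 mg/L.
Mass balance at complete mixing: C_std·(Q_w + Q_r) = Q_w·C_e + Q_r·C_b.
Rearranging, Q_w = Q_r·(C_std − C_b)/(C_e − C_std) = 9.94·(0.0773 − 0.0474) / (1.7 − 0.0773) = 0.1832 m³/s.

0.183 m³/s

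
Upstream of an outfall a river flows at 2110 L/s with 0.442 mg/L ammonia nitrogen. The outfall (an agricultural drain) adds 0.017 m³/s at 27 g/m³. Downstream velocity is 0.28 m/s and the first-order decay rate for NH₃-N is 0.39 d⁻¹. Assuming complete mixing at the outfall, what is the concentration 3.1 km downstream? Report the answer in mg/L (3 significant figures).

0.622 mg/L

2110 L/s = 2.11 m³/s.
After complete mixing, C₀ = (0.017·27 + 2.11·0.442) / 2.127 = 0.6543 mg/L.
Travel time t = 3100 m / 0.28 m/s = 1.107e+04 s = 0.1281 d.
C = 0.6543·exp(−0.39·0.1281) = 0.6543·0.9513 = 0.6224 mg/L.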